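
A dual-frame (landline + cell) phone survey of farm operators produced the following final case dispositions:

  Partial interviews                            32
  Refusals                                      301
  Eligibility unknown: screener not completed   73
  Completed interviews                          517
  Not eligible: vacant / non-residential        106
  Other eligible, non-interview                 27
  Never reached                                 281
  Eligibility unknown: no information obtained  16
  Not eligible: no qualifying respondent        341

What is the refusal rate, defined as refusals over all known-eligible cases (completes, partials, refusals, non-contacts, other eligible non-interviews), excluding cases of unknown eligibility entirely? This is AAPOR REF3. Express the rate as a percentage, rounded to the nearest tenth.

Eligibility not determined = 73 + 16 = 89
Out of scope = 341 + 106 = 447
Numerator → 301
Denominator → 517 + 32 + 301 + 281 + 27 = 1158
REF3 = 301 / 1158 = 0.2599

26.0%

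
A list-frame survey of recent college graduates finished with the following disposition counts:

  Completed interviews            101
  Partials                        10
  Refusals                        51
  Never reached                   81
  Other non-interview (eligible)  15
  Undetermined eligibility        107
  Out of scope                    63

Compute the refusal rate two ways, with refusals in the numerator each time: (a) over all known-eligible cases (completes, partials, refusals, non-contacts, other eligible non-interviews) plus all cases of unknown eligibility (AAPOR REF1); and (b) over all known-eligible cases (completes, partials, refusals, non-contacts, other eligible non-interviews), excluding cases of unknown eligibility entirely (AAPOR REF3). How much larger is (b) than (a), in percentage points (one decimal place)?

5.8

Num = 51
Denominator = 101 + 10 + 51 + 81 + 15 + 107 = 365
REF1 = 51 / 365 = 0.1397
Denominator = 101 + 10 + 51 + 81 + 15 = 258
REF3 = 51 / 258 = 0.1977
Difference = 19.77 − 13.97 = 5.80 percentage points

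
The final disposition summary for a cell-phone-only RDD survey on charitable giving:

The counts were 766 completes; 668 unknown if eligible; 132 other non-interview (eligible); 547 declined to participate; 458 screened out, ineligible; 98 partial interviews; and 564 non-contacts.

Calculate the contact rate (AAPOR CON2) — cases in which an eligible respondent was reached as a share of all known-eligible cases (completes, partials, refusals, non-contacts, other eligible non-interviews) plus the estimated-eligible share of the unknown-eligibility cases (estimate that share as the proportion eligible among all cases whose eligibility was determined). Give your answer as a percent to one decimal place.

58.1%

Numerator: 766 + 98 + 547 + 132 = 1543
Determined eligible: 766 + 98 + 547 + 564 + 132 = 2107
e = 2107 / (2107 + 458) = 2107 / 2565 = 0.8214
Estimated eligible among unknowns: 0.8214 × 668 = 548.70
Denom: 2107 + 548.70 = 2655.70
CON2 = 1543 / 2655.70 = 0.5810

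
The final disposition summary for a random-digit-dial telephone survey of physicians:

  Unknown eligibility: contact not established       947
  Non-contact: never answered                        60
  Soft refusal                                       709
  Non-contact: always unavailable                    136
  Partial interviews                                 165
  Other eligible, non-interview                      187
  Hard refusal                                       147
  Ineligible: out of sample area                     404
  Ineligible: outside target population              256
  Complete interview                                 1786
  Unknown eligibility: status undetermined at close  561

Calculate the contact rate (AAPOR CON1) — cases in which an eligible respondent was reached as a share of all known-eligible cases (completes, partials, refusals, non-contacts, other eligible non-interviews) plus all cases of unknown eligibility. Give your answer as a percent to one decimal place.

63.7%

Declined to participate = 147 + 709 = 856
No answer / not reached = 60 + 136 = 196
Eligibility not determined = 947 + 561 = 1508
Not eligible = 256 + 404 = 660
Num: 1786 + 165 + 856 + 187 = 2994
Denominator: 1786 + 165 + 856 + 196 + 187 + 1508 = 4698
CON1 = 2994 / 4698 = 0.6373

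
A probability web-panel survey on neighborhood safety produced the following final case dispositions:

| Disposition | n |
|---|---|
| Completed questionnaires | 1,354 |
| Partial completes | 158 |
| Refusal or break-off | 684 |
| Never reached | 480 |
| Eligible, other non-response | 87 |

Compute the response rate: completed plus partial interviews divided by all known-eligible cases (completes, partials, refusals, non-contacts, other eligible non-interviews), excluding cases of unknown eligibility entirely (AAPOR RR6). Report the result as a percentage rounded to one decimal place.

Top → 1354 + 158 = 1512
Base → 1354 + 158 + 684 + 480 + 87 = 2763
RR6 = 1512 / 2763 = 0.5472

54.7%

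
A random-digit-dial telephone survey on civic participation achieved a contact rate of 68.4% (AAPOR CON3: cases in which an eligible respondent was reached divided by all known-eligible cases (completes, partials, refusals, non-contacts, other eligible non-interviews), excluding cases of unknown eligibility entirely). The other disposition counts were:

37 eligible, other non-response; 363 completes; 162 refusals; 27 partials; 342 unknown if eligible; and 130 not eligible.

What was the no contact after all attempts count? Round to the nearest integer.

Num → 363 + 27 + 162 + 37 = 589
CON3 = 589 / D = 0.684
D = 589 / 0.684 = 861.1
Rest of base = 589
no contact after all attempts = 861.1 − 589 ≈ 272

272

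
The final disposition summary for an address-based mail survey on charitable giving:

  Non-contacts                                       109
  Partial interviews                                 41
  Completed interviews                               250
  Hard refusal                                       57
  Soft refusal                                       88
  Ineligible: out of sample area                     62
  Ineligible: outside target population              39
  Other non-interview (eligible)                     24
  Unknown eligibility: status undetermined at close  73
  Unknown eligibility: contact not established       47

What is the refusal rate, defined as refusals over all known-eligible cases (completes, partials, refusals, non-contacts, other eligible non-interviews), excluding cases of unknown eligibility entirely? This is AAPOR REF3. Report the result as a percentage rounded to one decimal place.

25.5%

Declined to participate = 57 + 88 = 145
Undetermined eligibility = 47 + 73 = 120
Out of scope = 39 + 62 = 101
Num = 145
Denominator = 250 + 41 + 145 + 109 + 24 = 569
REF3 = 145 / 569 = 0.2548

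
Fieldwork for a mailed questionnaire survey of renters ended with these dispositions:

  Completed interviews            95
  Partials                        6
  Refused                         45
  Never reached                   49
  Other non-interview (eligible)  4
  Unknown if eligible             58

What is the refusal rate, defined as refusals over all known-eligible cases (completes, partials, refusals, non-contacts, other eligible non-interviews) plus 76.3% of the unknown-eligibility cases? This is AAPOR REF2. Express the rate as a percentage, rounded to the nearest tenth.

18.5%

Num = 45
Eligible (known) = 95 + 6 + 45 + 49 + 4 = 199
e × U = 0.7630 × 58 = 44.25
Denominator = 199 + 44.25 = 243.25
REF2 = 45 / 243.25 = 0.1850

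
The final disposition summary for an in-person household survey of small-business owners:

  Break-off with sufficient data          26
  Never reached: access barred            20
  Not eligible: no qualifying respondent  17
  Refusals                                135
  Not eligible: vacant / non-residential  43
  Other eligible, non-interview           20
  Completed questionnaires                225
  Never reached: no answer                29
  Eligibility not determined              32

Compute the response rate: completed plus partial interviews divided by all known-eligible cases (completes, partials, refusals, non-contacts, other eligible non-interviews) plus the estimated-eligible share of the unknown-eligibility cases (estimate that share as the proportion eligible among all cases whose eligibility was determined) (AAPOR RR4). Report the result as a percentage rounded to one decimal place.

Never reached = 29 + 20 = 49
Out of scope = 17 + 43 = 60
Numerator = 225 + 26 = 251
Eligible (known) = 225 + 26 + 135 + 49 + 20 = 455
e = 455 / (455 + 60) = 455 / 515 = 0.8835
e × U = 0.8835 × 32 = 28.27
Denom = 455 + 28.27 = 483.27
RR4 = 251 / 483.27 = 0.5194

51.9%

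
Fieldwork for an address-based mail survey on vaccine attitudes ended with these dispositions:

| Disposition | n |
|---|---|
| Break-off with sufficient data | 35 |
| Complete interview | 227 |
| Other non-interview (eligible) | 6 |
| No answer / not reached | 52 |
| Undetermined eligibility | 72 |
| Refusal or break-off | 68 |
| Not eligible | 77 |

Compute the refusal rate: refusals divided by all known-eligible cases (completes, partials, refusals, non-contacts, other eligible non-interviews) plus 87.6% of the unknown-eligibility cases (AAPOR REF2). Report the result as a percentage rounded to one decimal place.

15.1%

Num → 68
Eligible (known) → 227 + 35 + 68 + 52 + 6 = 388
Eligible share of unknowns → 0.8760 × 72 = 63.07
Denominator → 388 + 63.07 = 451.07
REF2 = 68 / 451.07 = 0.1508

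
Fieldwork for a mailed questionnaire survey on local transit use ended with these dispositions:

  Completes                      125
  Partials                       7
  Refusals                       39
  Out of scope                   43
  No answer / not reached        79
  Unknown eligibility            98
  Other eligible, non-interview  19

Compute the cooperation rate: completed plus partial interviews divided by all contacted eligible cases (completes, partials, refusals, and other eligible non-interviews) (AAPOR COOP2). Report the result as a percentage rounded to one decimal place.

Top = 125 + 7 = 132
Denominator = 125 + 7 + 39 + 19 = 190
COOP2 = 132 / 190 = 0.6947

69.5%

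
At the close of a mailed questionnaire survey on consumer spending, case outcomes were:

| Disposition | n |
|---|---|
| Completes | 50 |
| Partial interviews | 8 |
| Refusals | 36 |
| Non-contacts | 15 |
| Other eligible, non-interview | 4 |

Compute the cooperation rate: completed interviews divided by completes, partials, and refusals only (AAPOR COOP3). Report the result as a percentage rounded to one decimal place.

Numerator → 50
Denominator → 50 + 8 + 36 = 94
COOP3 = 50 / 94 = 0.5319

53.2%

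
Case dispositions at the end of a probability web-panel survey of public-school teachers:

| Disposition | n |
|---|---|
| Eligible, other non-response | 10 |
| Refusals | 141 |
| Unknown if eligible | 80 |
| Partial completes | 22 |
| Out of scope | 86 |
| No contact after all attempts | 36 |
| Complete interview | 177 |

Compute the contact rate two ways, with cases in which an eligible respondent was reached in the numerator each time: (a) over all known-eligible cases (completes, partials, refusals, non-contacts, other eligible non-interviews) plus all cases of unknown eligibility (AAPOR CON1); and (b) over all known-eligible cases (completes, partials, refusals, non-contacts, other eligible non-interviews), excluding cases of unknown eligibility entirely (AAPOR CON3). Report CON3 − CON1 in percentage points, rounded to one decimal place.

15.6

Num → 177 + 22 + 141 + 10 = 350
Denom → 177 + 22 + 141 + 36 + 10 + 80 = 466
CON1 = 350 / 466 = 0.7511
Denom → 177 + 22 + 141 + 36 + 10 = 386
CON3 = 350 / 386 = 0.9067
Difference = 90.67 − 75.11 = 15.56 percentage points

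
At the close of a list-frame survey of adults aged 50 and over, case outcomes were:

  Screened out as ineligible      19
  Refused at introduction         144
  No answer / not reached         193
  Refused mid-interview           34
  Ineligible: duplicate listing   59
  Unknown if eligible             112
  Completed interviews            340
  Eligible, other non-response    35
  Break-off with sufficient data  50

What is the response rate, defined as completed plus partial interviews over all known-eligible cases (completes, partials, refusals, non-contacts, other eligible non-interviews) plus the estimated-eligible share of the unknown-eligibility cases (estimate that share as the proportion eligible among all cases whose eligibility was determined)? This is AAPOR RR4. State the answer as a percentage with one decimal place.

43.4%

Refusals = 144 + 34 = 178
Screened out, ineligible = 19 + 59 = 78
Top: 340 + 50 = 390
Known eligible: 340 + 50 + 178 + 193 + 35 = 796
e = 796 / (796 + 78) = 796 / 874 = 0.9108
Estimated eligible among unknowns: 0.9108 × 112 = 102.01
Base: 796 + 102.01 = 898.01
RR4 = 390 / 898.01 = 0.4343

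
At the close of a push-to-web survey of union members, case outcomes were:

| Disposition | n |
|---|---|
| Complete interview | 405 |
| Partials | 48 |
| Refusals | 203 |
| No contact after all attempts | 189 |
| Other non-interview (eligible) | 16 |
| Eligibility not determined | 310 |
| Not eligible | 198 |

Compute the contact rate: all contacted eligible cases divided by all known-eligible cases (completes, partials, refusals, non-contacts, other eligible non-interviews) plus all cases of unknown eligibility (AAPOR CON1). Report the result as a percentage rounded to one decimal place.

Num: 405 + 48 + 203 + 16 = 672
Denominator: 405 + 48 + 203 + 189 + 16 + 310 = 1171
CON1 = 672 / 1171 = 0.5739

57.4%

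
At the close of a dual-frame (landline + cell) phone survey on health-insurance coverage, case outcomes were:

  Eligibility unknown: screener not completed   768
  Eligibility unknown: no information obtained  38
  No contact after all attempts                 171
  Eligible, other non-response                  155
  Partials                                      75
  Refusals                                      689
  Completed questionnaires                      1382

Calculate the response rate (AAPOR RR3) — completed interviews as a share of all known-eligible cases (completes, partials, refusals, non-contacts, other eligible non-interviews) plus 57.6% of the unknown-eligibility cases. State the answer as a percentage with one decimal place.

47.1%

Unknown eligibility = 768 + 38 = 806
Num: 1382
Eligible (known): 1382 + 75 + 689 + 171 + 155 = 2472
Eligible share of unknowns: 0.5760 × 806 = 464.26
Denom: 2472 + 464.26 = 2936.26
RR3 = 1382 / 2936.26 = 0.4707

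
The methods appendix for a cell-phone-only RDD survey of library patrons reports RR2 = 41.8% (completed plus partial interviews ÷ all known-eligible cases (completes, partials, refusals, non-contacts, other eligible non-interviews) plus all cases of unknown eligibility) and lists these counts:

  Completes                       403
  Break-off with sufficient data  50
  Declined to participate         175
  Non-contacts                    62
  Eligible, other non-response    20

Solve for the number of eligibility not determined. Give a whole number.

374

Top → 403 + 50 = 453
RR2 = 453 / D = 0.418
D = 453 / 0.418 = 1083.7
Rest of base = 710
eligibility not determined = 1083.7 − 710 ≈ 374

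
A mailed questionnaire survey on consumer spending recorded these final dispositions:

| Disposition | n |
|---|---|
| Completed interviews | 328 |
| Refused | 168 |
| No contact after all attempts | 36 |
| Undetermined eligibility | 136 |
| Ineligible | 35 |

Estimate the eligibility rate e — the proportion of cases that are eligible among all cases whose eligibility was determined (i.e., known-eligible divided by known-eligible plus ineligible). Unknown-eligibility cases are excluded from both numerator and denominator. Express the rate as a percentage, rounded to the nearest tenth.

Eligible (known) = 328 + 168 + 36 = 532
e = 532 / (532 + 35) = 532 / 567 = 0.9383

93.8%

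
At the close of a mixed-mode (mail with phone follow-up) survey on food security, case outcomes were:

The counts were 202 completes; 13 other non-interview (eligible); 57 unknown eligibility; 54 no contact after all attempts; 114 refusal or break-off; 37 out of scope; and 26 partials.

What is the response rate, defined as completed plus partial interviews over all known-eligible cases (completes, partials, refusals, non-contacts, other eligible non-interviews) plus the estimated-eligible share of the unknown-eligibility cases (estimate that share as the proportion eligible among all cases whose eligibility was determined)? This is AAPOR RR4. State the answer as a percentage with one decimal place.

Numerator = 202 + 26 = 228
Determined eligible = 202 + 26 + 114 + 54 + 13 = 409
e = 409 / (409 + 37) = 409 / 446 = 0.9170
Estimated eligible among unknowns = 0.9170 × 57 = 52.27
Base = 409 + 52.27 = 461.27
RR4 = 228 / 461.27 = 0.4943

49.4%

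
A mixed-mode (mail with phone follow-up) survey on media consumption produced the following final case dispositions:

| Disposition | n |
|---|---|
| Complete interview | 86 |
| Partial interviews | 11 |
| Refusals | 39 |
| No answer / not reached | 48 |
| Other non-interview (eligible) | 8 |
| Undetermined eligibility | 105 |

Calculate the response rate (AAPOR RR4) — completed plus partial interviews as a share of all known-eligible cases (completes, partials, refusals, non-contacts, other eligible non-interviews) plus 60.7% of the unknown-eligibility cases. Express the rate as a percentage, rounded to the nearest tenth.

Top → 86 + 11 = 97
Known eligible → 86 + 11 + 39 + 48 + 8 = 192
Estimated eligible among unknowns → 0.6070 × 105 = 63.73
Denominator → 192 + 63.73 = 255.73
RR4 = 97 / 255.73 = 0.3793

37.9%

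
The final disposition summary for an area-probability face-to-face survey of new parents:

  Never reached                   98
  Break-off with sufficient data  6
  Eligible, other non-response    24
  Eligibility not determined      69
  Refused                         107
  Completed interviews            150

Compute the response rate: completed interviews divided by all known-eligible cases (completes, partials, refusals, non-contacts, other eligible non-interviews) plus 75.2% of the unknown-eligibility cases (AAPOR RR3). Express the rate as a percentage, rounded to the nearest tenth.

34.3%

Top: 150
Determined eligible: 150 + 6 + 107 + 98 + 24 = 385
e × U: 0.7520 × 69 = 51.89
Base: 385 + 51.89 = 436.89
RR3 = 150 / 436.89 = 0.3433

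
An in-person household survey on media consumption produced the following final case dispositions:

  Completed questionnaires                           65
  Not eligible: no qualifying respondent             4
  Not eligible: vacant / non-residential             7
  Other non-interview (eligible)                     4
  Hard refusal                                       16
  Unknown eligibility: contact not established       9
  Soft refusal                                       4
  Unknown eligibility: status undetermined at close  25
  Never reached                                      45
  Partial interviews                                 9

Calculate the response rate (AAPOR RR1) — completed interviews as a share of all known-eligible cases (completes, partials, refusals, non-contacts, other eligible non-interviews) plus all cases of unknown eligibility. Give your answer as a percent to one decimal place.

Refusals = 16 + 4 = 20
Undetermined eligibility = 9 + 25 = 34
Ineligible = 4 + 7 = 11
Num = 65
Denom = 65 + 9 + 20 + 45 + 4 + 34 = 177
RR1 = 65 / 177 = 0.3672

36.7%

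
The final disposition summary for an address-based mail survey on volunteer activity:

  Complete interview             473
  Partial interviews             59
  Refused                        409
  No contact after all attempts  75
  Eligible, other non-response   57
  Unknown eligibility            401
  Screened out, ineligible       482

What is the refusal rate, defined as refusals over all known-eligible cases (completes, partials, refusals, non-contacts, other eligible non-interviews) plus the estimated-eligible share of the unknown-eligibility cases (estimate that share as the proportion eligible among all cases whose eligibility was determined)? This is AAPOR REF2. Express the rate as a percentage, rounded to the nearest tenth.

30.3%

Num = 409
Known eligible = 473 + 59 + 409 + 75 + 57 = 1073
e = 1073 / (1073 + 482) = 1073 / 1555 = 0.6900
e × U = 0.6900 × 401 = 276.69
Denominator = 1073 + 276.69 = 1349.69
REF2 = 409 / 1349.69 = 0.3030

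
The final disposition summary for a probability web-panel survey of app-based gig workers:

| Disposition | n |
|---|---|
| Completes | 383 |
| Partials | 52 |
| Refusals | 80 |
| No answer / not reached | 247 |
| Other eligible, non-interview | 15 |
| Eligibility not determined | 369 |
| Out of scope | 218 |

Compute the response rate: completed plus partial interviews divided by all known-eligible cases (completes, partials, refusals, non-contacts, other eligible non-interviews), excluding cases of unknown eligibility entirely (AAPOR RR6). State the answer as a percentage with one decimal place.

56.0%

Num → 383 + 52 = 435
Denom → 383 + 52 + 80 + 247 + 15 = 777
RR6 = 435 / 777 = 0.5598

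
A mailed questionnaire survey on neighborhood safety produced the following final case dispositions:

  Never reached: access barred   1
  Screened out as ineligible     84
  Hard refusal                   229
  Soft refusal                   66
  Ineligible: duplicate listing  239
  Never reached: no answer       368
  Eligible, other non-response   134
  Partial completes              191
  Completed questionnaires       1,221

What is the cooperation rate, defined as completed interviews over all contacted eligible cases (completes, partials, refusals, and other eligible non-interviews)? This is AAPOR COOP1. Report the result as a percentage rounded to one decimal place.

66.3%

Refusals = 229 + 66 = 295
No answer / not reached = 368 + 1 = 369
Screened out, ineligible = 84 + 239 = 323
Numerator = 1221
Denom = 1221 + 191 + 295 + 134 = 1841
COOP1 = 1221 / 1841 = 0.6632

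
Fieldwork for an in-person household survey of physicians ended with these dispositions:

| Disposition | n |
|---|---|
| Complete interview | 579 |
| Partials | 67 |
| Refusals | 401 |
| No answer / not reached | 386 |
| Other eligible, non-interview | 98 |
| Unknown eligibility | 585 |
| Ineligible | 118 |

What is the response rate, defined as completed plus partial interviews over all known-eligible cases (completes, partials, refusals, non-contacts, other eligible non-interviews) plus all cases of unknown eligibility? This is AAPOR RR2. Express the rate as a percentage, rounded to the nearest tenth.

30.5%

Num = 579 + 67 = 646
Denom = 579 + 67 + 401 + 386 + 98 + 585 = 2116
RR2 = 646 / 2116 = 0.3053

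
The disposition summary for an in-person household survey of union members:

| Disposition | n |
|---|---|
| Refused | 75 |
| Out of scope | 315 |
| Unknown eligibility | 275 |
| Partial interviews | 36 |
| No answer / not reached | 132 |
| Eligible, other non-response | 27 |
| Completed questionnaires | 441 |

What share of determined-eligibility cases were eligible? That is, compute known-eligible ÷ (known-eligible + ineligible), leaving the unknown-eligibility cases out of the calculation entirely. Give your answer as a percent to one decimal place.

Determined eligible → 441 + 36 + 75 + 132 + 27 = 711
e = 711 / (711 + 315) = 711 / 1026 = 0.6930

69.3%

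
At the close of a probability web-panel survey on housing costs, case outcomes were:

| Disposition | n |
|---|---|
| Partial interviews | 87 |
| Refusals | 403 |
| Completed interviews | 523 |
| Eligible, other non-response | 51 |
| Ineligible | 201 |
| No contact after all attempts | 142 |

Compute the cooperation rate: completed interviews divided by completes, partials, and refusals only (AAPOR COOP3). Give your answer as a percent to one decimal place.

51.6%

Top = 523
Denominator = 523 + 87 + 403 = 1013
COOP3 = 523 / 1013 = 0.5163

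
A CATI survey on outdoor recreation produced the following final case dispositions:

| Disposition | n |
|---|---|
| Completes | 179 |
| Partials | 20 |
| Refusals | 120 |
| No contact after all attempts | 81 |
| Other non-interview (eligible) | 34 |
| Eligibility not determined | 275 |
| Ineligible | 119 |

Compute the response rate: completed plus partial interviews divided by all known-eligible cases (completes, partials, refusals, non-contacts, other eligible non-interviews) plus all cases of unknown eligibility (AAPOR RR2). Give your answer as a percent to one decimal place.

Top = 179 + 20 = 199
Denom = 179 + 20 + 120 + 81 + 34 + 275 = 709
RR2 = 199 / 709 = 0.2807

28.1%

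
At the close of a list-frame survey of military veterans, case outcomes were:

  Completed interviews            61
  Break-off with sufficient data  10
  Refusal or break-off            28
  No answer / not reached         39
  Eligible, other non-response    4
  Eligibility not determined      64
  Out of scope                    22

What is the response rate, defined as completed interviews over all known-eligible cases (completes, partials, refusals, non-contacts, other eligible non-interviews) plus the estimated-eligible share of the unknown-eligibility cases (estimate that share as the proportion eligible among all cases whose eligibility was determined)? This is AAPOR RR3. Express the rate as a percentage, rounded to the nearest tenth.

30.9%

Top: 61
Eligible (known): 61 + 10 + 28 + 39 + 4 = 142
e = 142 / (142 + 22) = 142 / 164 = 0.8659
e × U: 0.8659 × 64 = 55.42
Denom: 142 + 55.42 = 197.42
RR3 = 61 / 197.42 = 0.3090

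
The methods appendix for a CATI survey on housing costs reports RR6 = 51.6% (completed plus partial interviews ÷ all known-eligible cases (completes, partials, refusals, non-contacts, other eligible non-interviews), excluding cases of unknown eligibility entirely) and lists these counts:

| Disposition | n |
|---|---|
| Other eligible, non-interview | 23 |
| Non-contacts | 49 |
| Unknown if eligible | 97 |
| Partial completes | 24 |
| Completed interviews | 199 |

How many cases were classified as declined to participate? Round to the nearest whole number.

Numerator → 199 + 24 = 223
RR6 = 223 / D = 0.516
D = 223 / 0.516 = 432.2
Remaining denominator categories sum to 295
declined to participate = 432.2 − 295 ≈ 137

137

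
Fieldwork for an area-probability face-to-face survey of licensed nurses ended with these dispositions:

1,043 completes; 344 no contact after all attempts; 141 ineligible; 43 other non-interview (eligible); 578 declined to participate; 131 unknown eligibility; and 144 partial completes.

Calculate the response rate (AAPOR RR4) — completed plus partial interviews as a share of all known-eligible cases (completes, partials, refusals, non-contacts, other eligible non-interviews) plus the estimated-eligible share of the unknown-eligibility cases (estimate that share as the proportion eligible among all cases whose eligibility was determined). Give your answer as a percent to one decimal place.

52.2%

Top → 1043 + 144 = 1187
Eligible (known) → 1043 + 144 + 578 + 344 + 43 = 2152
e = 2152 / (2152 + 141) = 2152 / 2293 = 0.9385
e × U → 0.9385 × 131 = 122.94
Base → 2152 + 122.94 = 2274.94
RR4 = 1187 / 2274.94 = 0.5218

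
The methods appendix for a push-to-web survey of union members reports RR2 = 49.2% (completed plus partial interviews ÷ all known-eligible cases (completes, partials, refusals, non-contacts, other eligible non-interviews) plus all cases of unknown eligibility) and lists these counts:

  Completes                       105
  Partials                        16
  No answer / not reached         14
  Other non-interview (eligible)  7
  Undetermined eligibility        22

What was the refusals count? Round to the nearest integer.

82

Num → 105 + 16 = 121
RR2 = 121 / D = 0.492
D = 121 / 0.492 = 245.9
Other denominator terms total 164
refusals = 245.9 − 164 ≈ 82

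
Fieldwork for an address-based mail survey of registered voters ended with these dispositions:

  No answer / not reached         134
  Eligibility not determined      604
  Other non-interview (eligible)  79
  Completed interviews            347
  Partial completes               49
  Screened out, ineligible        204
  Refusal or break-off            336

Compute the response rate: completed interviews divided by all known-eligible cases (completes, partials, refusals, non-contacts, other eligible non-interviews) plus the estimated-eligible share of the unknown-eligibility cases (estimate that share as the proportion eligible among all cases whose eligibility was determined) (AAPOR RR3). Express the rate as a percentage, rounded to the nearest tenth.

24.1%

Numerator = 347
Determined eligible = 347 + 49 + 336 + 134 + 79 = 945
e = 945 / (945 + 204) = 945 / 1149 = 0.8225
Estimated eligible among unknowns = 0.8225 × 604 = 496.79
Denom = 945 + 496.79 = 1441.79
RR3 = 347 / 1441.79 = 0.2407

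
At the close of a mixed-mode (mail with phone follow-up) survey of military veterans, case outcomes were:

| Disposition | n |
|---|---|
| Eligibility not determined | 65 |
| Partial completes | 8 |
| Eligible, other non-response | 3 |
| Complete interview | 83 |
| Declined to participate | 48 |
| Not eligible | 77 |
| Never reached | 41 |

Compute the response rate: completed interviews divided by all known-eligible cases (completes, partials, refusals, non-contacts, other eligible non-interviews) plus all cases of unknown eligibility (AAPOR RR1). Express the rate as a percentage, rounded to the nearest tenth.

Numerator → 83
Base → 83 + 8 + 48 + 41 + 3 + 65 = 248
RR1 = 83 / 248 = 0.3347

33.5%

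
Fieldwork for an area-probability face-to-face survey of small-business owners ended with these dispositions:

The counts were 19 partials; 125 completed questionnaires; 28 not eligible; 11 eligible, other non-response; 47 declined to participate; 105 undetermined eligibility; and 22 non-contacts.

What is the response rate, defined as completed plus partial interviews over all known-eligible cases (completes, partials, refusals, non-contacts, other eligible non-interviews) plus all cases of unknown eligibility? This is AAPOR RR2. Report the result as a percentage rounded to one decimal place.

Numerator: 125 + 19 = 144
Denom: 125 + 19 + 47 + 22 + 11 + 105 = 329
RR2 = 144 / 329 = 0.4377

43.8%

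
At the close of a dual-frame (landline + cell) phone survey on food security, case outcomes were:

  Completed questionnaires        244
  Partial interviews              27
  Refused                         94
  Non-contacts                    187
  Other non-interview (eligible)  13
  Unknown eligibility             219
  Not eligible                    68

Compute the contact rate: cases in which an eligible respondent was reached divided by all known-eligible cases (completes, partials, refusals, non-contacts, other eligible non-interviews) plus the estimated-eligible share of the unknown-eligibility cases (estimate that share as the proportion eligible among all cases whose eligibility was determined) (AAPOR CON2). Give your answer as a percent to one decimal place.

Numerator → 244 + 27 + 94 + 13 = 378
Determined eligible → 244 + 27 + 94 + 187 + 13 = 565
e = 565 / (565 + 68) = 565 / 633 = 0.8926
Estimated eligible among unknowns → 0.8926 × 219 = 195.48
Denominator → 565 + 195.48 = 760.48
CON2 = 378 / 760.48 = 0.4971

49.7%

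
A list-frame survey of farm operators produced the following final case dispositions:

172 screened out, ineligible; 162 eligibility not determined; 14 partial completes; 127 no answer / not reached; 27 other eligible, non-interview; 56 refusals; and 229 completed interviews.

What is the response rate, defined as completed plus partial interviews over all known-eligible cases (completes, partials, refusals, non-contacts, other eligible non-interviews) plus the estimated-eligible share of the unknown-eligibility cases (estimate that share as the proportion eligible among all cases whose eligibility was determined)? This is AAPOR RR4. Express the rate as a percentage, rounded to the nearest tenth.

42.6%

Top: 229 + 14 = 243
Determined eligible: 229 + 14 + 56 + 127 + 27 = 453
e = 453 / (453 + 172) = 453 / 625 = 0.7248
e × U: 0.7248 × 162 = 117.42
Base: 453 + 117.42 = 570.42
RR4 = 243 / 570.42 = 0.4260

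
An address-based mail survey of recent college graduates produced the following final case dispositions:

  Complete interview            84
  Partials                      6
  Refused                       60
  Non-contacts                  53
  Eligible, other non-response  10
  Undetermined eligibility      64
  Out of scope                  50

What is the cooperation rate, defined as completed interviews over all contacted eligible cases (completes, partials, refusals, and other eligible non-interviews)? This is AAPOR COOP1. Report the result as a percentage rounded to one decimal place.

52.5%

Numerator: 84
Denominator: 84 + 6 + 60 + 10 = 160
COOP1 = 84 / 160 = 0.5250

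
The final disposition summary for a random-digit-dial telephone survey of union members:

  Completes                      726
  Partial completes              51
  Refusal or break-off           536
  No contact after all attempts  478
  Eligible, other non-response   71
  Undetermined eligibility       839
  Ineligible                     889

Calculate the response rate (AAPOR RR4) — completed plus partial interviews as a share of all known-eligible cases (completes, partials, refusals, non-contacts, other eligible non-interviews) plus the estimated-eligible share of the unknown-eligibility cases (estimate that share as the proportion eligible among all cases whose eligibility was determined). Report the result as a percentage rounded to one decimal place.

32.0%

Top → 726 + 51 = 777
Determined eligible → 726 + 51 + 536 + 478 + 71 = 1862
e = 1862 / (1862 + 889) = 1862 / 2751 = 0.6768
e × U → 0.6768 × 839 = 567.84
Base → 1862 + 567.84 = 2429.84
RR4 = 777 / 2429.84 = 0.3198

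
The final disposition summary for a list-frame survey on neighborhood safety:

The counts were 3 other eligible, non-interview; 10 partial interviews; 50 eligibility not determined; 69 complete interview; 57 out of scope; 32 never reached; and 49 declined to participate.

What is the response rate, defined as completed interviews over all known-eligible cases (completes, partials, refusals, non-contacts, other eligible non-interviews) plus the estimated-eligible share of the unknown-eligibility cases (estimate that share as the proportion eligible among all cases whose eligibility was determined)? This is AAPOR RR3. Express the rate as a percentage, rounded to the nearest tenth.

34.5%

Top → 69
Eligible (known) → 69 + 10 + 49 + 32 + 3 = 163
e = 163 / (163 + 57) = 163 / 220 = 0.7409
Eligible share of unknowns → 0.7409 × 50 = 37.05
Denominator → 163 + 37.05 = 200.05
RR3 = 69 / 200.05 = 0.3449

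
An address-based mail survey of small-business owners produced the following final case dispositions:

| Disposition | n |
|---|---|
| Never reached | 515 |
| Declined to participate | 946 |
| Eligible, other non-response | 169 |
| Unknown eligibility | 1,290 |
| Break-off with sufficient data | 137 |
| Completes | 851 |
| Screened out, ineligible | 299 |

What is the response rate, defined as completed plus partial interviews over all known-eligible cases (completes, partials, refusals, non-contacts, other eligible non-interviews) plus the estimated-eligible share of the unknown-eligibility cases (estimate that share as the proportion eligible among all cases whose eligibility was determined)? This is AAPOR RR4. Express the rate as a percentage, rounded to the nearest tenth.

26.2%

Numerator: 851 + 137 = 988
Eligible (known): 851 + 137 + 946 + 515 + 169 = 2618
e = 2618 / (2618 + 299) = 2618 / 2917 = 0.8975
Estimated eligible among unknowns: 0.8975 × 1290 = 1157.77
Base: 2618 + 1157.77 = 3775.77
RR4 = 988 / 3775.77 = 0.2617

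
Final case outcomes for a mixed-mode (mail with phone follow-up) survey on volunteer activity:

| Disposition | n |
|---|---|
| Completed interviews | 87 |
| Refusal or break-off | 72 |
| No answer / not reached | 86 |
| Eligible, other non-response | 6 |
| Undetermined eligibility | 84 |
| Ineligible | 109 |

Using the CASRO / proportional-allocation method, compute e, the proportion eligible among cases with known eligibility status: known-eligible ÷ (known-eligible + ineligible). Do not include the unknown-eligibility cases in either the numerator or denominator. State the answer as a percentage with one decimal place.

69.7%

Known eligible: 87 + 72 + 86 + 6 = 251
e = 251 / (251 + 109) = 251 / 360 = 0.6972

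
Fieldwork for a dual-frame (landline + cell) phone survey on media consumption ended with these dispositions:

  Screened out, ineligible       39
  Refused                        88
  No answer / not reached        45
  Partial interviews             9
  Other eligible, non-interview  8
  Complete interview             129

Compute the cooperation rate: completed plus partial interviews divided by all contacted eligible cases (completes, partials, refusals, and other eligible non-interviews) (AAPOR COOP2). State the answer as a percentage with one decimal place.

Num = 129 + 9 = 138
Denominator = 129 + 9 + 88 + 8 = 234
COOP2 = 138 / 234 = 0.5897

59.0%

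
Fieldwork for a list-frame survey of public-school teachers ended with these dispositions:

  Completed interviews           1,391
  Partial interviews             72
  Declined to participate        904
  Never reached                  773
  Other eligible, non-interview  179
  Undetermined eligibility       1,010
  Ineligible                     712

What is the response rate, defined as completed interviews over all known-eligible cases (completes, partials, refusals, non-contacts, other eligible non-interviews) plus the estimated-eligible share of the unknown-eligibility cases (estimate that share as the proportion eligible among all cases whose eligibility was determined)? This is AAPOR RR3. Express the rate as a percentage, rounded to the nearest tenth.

33.5%

Num → 1391
Determined eligible → 1391 + 72 + 904 + 773 + 179 = 3319
e = 3319 / (3319 + 712) = 3319 / 4031 = 0.8234
Eligible share of unknowns → 0.8234 × 1010 = 831.63
Denom → 3319 + 831.63 = 4150.63
RR3 = 1391 / 4150.63 = 0.3351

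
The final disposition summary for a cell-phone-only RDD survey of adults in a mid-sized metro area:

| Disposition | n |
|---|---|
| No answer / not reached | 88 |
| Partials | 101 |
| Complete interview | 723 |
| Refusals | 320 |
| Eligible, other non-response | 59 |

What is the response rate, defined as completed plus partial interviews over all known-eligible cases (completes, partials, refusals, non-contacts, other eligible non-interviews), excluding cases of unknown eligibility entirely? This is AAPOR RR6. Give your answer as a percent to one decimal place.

Numerator → 723 + 101 = 824
Denominator → 723 + 101 + 320 + 88 + 59 = 1291
RR6 = 824 / 1291 = 0.6383

63.8%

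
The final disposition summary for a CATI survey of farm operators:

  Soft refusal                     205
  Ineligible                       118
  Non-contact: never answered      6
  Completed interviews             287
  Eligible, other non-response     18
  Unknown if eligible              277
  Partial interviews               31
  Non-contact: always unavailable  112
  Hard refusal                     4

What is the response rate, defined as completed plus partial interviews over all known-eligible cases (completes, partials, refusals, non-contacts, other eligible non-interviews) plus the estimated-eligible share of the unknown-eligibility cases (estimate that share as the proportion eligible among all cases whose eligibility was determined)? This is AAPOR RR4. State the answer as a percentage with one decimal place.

Declined to participate = 4 + 205 = 209
No answer / not reached = 6 + 112 = 118
Num → 287 + 31 = 318
Determined eligible → 287 + 31 + 209 + 118 + 18 = 663
e = 663 / (663 + 118) = 663 / 781 = 0.8489
Estimated eligible among unknowns → 0.8489 × 277 = 235.15
Base → 663 + 235.15 = 898.15
RR4 = 318 / 898.15 = 0.3541

35.4%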